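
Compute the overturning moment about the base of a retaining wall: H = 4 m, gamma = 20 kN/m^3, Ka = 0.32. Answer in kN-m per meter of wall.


Pa = 0.5 * Ka * gamma * H^2
= 0.5 * 0.32 * 20 * 4^2
= 51.2 kN/m
Arm = H / 3 = 4 / 3 = 1.3333 m
Mo = Pa * arm = Pa * H / 3 = 51.2 * 4 / 3 = 68.2667 kN-m/m

68.2667 kN-m/m


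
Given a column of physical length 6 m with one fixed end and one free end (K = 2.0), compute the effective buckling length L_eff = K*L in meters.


L_eff = K * L
= 2.0 * 6
= 12.0 m

12.0 m


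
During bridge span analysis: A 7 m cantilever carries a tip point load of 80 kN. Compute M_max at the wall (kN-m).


For a cantilever with a point load at the free end:
M_max = P * L = 80 * 7 = 560 kN-m

560 kN-m


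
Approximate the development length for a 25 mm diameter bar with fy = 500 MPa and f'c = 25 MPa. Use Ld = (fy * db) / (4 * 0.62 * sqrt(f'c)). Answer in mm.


Ld = (fy * db) / (4 * 0.62 * sqrt(f'c))
= (500 * 25) / (4 * 0.62 * sqrt(25))
= 12500 / 12.4
= 1008.06 mm

1008.06 mm


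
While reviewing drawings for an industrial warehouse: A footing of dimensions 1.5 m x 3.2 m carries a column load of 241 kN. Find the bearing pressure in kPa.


A = 1.5 * 3.2 = 4.8 m^2
q = P / A = 241 / 4.8
= 50.2083 kPa

50.2083 kPa


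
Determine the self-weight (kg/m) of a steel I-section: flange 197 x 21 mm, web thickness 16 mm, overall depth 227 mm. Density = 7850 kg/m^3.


A_flanges = 2 * 197 * 21 = 8274 mm^2
A_web = (227 - 2 * 21) * 16 = 2960 mm^2
A_total = 8274 + 2960 = 11234 mm^2 = 0.011234 m^2
Weight = rho * A = 7850 * 0.011234 = 88.1869 kg/m

88.1869 kg/m


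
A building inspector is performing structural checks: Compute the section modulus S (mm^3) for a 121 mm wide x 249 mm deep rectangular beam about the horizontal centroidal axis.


S = b * h^2 / 6
= 121 * 249^2 / 6
= 121 * 62001 / 6
= 1250353.5 mm^3

1250353.5 mm^3


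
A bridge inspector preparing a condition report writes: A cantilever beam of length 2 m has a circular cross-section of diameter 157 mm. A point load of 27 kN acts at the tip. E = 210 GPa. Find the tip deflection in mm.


I = pi * d^4 / 64 = pi * 157^4 / 64 = 29824179.76 mm^4
L = 2000.0 mm, P = 27000.0 N, E = 210000.0 MPa
delta = P * L^3 / (3 * E * I)
= 27000.0 * 2000.0^3 / (3 * 210000.0 * 29824179.76)
= 11.4959 mm

11.4959 mm


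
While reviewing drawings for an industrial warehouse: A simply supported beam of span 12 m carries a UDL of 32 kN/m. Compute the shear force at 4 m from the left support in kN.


R_A = w * L / 2 = 32 * 12 / 2 = 192.0 kN
V(x) = R_A - w * x = 192.0 - 32 * 4
= 64.0 kN

64.0 kN


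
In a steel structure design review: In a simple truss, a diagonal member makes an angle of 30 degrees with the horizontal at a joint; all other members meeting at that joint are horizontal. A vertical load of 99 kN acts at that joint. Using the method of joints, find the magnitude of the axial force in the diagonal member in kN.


At the joint, only the diagonal has a vertical component, so vertical equilibrium gives:
F * sin(30) = 99
F = 99 / sin(30)
= 99 / 0.5
= 198.0 kN

198.0 kN


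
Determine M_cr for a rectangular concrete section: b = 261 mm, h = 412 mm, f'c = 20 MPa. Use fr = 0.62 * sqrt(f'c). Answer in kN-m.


fr = 0.62 * sqrt(20) = 0.62 * 4.4721 = 2.7727 MPa
I = 261 * 412^3 / 12 = 1521075984.0 mm^4
y_t = 206.0 mm
M_cr = fr * I / y_t = 2.7727 * 1521075984.0 / 206.0 N-mm
= 20.4734 kN-m

20.4734 kN-m


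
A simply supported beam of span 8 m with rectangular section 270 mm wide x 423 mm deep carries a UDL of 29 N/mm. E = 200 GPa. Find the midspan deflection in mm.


I = 270 * 423^3 / 12 = 1702956757.5 mm^4
L = 8000.0 mm, w = 29 N/mm, E = 200000.0 MPa
delta = 5 * w * L^4 / (384 * E * I)
= 5 * 29 * 8000.0^4 / (384 * 200000.0 * 1702956757.5)
= 4.5411 mm

4.5411 mm


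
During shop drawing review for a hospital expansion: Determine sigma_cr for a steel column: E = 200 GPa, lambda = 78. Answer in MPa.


sigma_cr = pi^2 * E / lambda^2
= 9.8696 * 200000.0 / 78^2
= 9.8696 * 200000.0 / 6084
= 324.4446 MPa

324.4446 MPa


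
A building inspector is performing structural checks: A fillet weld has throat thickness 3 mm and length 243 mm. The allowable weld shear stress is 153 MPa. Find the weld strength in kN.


Strength = throat * length * allowable stress
= 3 * 243 * 153 N
= 111537 N
= 111.54 kN

111.54 kN


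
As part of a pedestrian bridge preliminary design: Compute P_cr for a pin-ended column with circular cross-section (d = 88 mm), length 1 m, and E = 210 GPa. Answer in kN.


I = pi * d^4 / 64 = 2943747.71 mm^4
L = 1000.0 mm
P_cr = pi^2 * E * I / L^2
= 9.8696 * 210000.0 * 2943747.71 / 1000.0^2
= 6101261.33 N = 6101.2613 kN

6101.2613 kN


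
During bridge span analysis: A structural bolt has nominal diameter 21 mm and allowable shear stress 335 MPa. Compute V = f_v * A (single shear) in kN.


A = pi * d^2 / 4 = pi * 21^2 / 4 = 346.3606 mm^2
V = f_v * A / 1000 = 335 * 346.3606 / 1000
= 116.0308 kN

116.0308 kN


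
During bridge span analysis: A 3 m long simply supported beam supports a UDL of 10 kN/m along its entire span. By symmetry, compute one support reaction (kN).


Total load = w * L = 10 * 3 = 30 kN
By symmetry, each reaction R = total / 2 = 30 / 2 = 15.0 kN

15.0 kN


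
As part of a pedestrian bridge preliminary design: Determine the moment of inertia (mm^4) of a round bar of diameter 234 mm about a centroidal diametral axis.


r = d / 2 = 234 / 2 = 117.0 mm
I = pi * r^4 / 4 = pi * 117.0^4 / 4
= 147174757.31 mm^4

147174757.31 mm^4


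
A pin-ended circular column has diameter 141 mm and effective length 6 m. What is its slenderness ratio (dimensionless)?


Radius of gyration r = d / 4 = 141 / 4 = 35.25 mm
L_eff = 6000.0 mm
Slenderness ratio = L / r = 6000.0 / 35.25 = 170.21 (dimensionless)

170.21 (dimensionless)


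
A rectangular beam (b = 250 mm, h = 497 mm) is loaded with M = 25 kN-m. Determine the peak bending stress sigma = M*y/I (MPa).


I = b * h^3 / 12 = 250 * 497^3 / 12 = 2557572354.17 mm^4
y = h / 2 = 497 / 2 = 248.5 mm
M = 25 kN-m = 25000000.0 N-mm
sigma = M * y / I = 25000000.0 * 248.5 / 2557572354.17
= 2.43 MPa

2.43 MPa


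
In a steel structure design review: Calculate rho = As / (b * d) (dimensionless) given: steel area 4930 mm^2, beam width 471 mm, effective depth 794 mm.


rho = As / (b * d)
= 4930 / (471 * 794)
= 4930 / 373974
= 0.013183 (dimensionless)

0.013183 (dimensionless)


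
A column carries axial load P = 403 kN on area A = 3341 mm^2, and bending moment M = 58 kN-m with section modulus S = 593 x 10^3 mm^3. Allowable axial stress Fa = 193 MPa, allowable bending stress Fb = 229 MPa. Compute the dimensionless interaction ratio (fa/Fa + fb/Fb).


f_a = P / A = 403000.0 / 3341 = 120.6226 MPa
f_b = M / S = 58000000.0 / 593000.0 = 97.8078 MPa
Ratio = f_a / Fa + f_b / Fb
= 120.6226 / 193 + 97.8078 / 229
= 1.0521 (dimensionless)

1.0521 (dimensionless)


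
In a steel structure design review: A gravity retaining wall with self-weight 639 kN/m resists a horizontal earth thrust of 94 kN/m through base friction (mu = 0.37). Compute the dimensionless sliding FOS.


Resisting force = mu * W = 0.37 * 639 = 236.43 kN/m
FOS = Resisting / Driving = 236.43 / 94
= 2.5152 (dimensionless)

2.5152 (dimensionless)


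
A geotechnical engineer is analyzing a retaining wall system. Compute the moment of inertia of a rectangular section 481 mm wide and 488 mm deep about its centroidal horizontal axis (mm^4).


I = b * h^3 / 12
= 481 * 488^3 / 12
= 481 * 116214272 / 12
= 4658255402.67 mm^4

4658255402.67 mm^4


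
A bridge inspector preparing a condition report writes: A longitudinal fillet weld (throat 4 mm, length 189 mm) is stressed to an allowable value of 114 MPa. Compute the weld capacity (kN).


Strength = throat * length * allowable stress
= 4 * 189 * 114 N
= 86184 N
= 86.18 kN

86.18 kN


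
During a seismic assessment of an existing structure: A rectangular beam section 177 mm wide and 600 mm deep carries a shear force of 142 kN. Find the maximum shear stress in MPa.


A = b * h = 177 * 600 = 106200 mm^2
V = 142 kN = 142000.0 N
tau_max = 1.5 * V / A = 1.5 * 142000.0 / 106200
= 2.0056 MPa

2.0056 MPa


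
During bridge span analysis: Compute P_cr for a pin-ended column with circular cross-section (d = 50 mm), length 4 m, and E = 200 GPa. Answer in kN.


I = pi * d^4 / 64 = 306796.16 mm^4
L = 4000.0 mm
P_cr = pi^2 * E * I / L^2
= 9.8696 * 200000.0 * 306796.16 / 4000.0^2
= 37849.46 N = 37.8495 kN

37.8495 kN


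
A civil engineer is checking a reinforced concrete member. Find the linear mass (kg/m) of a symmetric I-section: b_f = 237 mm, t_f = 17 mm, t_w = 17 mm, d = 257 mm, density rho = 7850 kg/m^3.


A_flanges = 2 * 237 * 17 = 8058 mm^2
A_web = (257 - 2 * 17) * 17 = 3791 mm^2
A_total = 8058 + 3791 = 11849 mm^2 = 0.011849 m^2
Weight = rho * A = 7850 * 0.011849 = 93.0147 kg/m

93.0147 kg/m


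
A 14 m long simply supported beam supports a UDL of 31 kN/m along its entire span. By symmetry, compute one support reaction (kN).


Total load = w * L = 31 * 14 = 434 kN
By symmetry, each reaction R = total / 2 = 434 / 2 = 217.0 kN

217.0 kN


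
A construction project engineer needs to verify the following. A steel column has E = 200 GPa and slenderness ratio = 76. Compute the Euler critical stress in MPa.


sigma_cr = pi^2 * E / lambda^2
= 9.8696 * 200000.0 / 76^2
= 9.8696 * 200000.0 / 5776
= 341.7453 MPa

341.7453 MPa


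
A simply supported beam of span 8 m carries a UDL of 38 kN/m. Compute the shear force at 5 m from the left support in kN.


R_A = w * L / 2 = 38 * 8 / 2 = 152.0 kN
V(x) = R_A - w * x = 152.0 - 38 * 5
= -38.0 kN

-38.0 kN


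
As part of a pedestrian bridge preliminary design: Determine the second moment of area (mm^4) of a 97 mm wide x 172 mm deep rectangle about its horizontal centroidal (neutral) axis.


I = b * h^3 / 12
= 97 * 172^3 / 12
= 97 * 5088448 / 12
= 41131621.33 mm^4

41131621.33 mm^4


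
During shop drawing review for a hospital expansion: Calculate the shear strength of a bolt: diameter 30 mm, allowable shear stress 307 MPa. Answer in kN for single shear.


A = pi * d^2 / 4 = pi * 30^2 / 4 = 706.8583 mm^2
V = f_v * A / 1000 = 307 * 706.8583 / 1000
= 217.0055 kN

217.0055 kN


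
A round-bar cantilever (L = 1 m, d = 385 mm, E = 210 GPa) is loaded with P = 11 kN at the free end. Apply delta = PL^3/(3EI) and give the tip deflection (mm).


I = pi * d^4 / 64 = pi * 385^4 / 64 = 1078481790.6 mm^4
L = 1000.0 mm, P = 11000.0 N, E = 210000.0 MPa
delta = P * L^3 / (3 * E * I)
= 11000.0 * 1000.0^3 / (3 * 210000.0 * 1078481790.6)
= 0.0162 mm

0.0162 mm


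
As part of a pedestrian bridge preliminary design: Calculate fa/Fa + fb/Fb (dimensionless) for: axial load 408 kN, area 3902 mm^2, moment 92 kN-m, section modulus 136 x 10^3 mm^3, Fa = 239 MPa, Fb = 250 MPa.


f_a = P / A = 408000.0 / 3902 = 104.5618 MPa
f_b = M / S = 92000000.0 / 136000.0 = 676.4706 MPa
Ratio = f_a / Fa + f_b / Fb
= 104.5618 / 239 + 676.4706 / 250
= 3.1434 (dimensionless)

3.1434 (dimensionless)


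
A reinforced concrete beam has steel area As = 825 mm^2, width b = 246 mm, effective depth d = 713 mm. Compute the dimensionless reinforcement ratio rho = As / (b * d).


rho = As / (b * d)
= 825 / (246 * 713)
= 825 / 175398
= 0.004704 (dimensionless)

0.004704 (dimensionless)


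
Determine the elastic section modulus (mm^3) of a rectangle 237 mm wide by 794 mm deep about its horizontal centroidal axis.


S = b * h^2 / 6
= 237 * 794^2 / 6
= 237 * 630436 / 6
= 24902222.0 mm^3

24902222.0 mm^3


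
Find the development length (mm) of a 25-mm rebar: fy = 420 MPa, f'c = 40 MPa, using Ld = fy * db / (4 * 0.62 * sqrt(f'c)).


Ld = (fy * db) / (4 * 0.62 * sqrt(f'c))
= (420 * 25) / (4 * 0.62 * sqrt(40))
= 10500 / 15.6849
= 669.43 mm

669.43 mm


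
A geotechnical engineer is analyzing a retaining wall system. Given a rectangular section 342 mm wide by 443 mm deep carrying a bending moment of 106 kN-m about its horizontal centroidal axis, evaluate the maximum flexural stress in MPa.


I = b * h^3 / 12 = 342 * 443^3 / 12 = 2477741749.5 mm^4
y = h / 2 = 443 / 2 = 221.5 mm
M = 106 kN-m = 106000000.0 N-mm
sigma = M * y / I = 106000000.0 * 221.5 / 2477741749.5
= 9.48 MPa

9.48 MPa


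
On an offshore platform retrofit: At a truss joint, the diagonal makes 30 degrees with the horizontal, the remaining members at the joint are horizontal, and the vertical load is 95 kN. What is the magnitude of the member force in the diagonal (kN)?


At the joint, only the diagonal has a vertical component, so vertical equilibrium gives:
F * sin(30) = 95
F = 95 / sin(30)
= 95 / 0.5
= 190.0 kN

190.0 kN


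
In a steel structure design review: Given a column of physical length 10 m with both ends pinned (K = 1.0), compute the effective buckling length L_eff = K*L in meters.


L_eff = K * L
= 1.0 * 10
= 10.0 m

10.0 m


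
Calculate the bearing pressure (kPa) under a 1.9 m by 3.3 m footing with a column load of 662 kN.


A = 1.9 * 3.3 = 6.27 m^2
q = P / A = 662 / 6.27
= 105.5821 kPa

105.5821 kPa


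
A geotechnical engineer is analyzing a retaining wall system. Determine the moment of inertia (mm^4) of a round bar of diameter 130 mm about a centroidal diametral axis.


r = d / 2 = 130 / 2 = 65.0 mm
I = pi * r^4 / 4 = pi * 65.0^4 / 4
= 14019848.09 mm^4

14019848.09 mm^4


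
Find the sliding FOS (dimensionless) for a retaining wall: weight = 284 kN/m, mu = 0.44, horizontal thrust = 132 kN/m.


Resisting force = mu * W = 0.44 * 284 = 124.96 kN/m
FOS = Resisting / Driving = 124.96 / 132
= 0.9467 (dimensionless)

0.9467 (dimensionless)


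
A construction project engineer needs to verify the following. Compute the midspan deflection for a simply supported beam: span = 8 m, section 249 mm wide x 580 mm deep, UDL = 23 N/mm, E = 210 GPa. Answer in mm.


I = 249 * 580^3 / 12 = 4048574000.0 mm^4
L = 8000.0 mm, w = 23 N/mm, E = 210000.0 MPa
delta = 5 * w * L^4 / (384 * E * I)
= 5 * 23 * 8000.0^4 / (384 * 210000.0 * 4048574000.0)
= 1.4428 mm

1.4428 mm


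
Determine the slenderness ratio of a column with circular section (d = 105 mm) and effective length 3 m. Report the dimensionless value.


Radius of gyration r = d / 4 = 105 / 4 = 26.25 mm
L_eff = 3000.0 mm
Slenderness ratio = L / r = 3000.0 / 26.25 = 114.29 (dimensionless)

114.29 (dimensionless)


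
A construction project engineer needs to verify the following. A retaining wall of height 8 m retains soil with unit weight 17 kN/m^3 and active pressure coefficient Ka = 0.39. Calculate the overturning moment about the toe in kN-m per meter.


Pa = 0.5 * Ka * gamma * H^2
= 0.5 * 0.39 * 17 * 8^2
= 212.16 kN/m
Arm = H / 3 = 8 / 3 = 2.6667 m
Mo = Pa * arm = Pa * H / 3 = 212.16 * 8 / 3 = 565.76 kN-m/m

565.76 kN-m/m


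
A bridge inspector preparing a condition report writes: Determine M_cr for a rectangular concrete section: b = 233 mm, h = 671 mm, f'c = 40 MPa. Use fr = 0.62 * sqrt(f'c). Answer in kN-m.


fr = 0.62 * sqrt(40) = 0.62 * 6.3246 = 3.9212 MPa
I = 233 * 671^3 / 12 = 5866002388.58 mm^4
y_t = 335.5 mm
M_cr = fr * I / y_t = 3.9212 * 5866002388.58 / 335.5 N-mm
= 68.5601 kN-m

68.5601 kN-m


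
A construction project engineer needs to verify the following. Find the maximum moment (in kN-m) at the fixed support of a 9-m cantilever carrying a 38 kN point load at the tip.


For a cantilever with a point load at the free end:
M_max = P * L = 38 * 9 = 342 kN-m

342 kN-m


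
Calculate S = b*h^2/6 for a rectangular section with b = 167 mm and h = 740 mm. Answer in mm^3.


S = b * h^2 / 6
= 167 * 740^2 / 6
= 167 * 547600 / 6
= 15241533.33 mm^3

15241533.33 mm^3


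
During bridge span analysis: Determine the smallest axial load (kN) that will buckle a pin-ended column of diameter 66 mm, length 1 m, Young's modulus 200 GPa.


I = pi * d^4 / 64 = 931420.18 mm^4
L = 1000.0 mm
P_cr = pi^2 * E * I / L^2
= 9.8696 * 200000.0 * 931420.18 / 1000.0^2
= 1838549.73 N = 1838.5497 kN

1838.5497 kN


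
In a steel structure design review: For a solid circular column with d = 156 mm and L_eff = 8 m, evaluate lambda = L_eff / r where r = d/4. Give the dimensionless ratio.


Radius of gyration r = d / 4 = 156 / 4 = 39.0 mm
L_eff = 8000.0 mm
Slenderness ratio = L / r = 8000.0 / 39.0 = 205.13 (dimensionless)

205.13 (dimensionless)


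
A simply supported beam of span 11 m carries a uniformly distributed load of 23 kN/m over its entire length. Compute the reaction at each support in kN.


Total load = w * L = 23 * 11 = 253 kN
By symmetry, each reaction R = total / 2 = 253 / 2 = 126.5 kN

126.5 kN


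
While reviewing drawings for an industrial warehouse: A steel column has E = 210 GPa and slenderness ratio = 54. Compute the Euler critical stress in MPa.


sigma_cr = pi^2 * E / lambda^2
= 9.8696 * 210000.0 / 54^2
= 9.8696 * 210000.0 / 2916
= 710.774 MPa

710.774 MPa


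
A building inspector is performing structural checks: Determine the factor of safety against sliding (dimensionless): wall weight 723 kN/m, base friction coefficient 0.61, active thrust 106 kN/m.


Resisting force = mu * W = 0.61 * 723 = 441.03 kN/m
FOS = Resisting / Driving = 441.03 / 106
= 4.1607 (dimensionless)

4.1607 (dimensionless)


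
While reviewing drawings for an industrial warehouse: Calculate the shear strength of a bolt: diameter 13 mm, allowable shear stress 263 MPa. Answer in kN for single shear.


A = pi * d^2 / 4 = pi * 13^2 / 4 = 132.7323 mm^2
V = f_v * A / 1000 = 263 * 132.7323 / 1000
= 34.9086 kN

34.9086 kN


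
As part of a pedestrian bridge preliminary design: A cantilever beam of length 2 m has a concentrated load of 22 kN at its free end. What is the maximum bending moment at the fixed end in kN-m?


For a cantilever with a point load at the free end:
M_max = P * L = 22 * 2 = 44 kN-m

44 kN-m


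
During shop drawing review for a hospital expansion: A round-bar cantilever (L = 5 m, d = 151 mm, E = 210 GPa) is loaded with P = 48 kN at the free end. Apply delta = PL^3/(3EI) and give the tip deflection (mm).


I = pi * d^4 / 64 = pi * 151^4 / 64 = 25519824.76 mm^4
L = 5000.0 mm, P = 48000.0 N, E = 210000.0 MPa
delta = P * L^3 / (3 * E * I)
= 48000.0 * 5000.0^3 / (3 * 210000.0 * 25519824.76)
= 373.1926 mm

373.1926 mm


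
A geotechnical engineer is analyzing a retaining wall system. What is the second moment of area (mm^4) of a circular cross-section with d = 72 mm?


r = d / 2 = 72 / 2 = 36.0 mm
I = pi * r^4 / 4 = pi * 36.0^4 / 4
= 1319167.32 mm^4

1319167.32 mm^4


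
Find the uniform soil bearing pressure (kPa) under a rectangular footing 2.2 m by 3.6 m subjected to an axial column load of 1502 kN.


A = 2.2 * 3.6 = 7.92 m^2
q = P / A = 1502 / 7.92
= 189.6465 kPa

189.6465 kPa


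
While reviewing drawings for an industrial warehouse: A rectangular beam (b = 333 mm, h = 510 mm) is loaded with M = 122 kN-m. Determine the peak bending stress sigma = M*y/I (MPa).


I = b * h^3 / 12 = 333 * 510^3 / 12 = 3681065250.0 mm^4
y = h / 2 = 510 / 2 = 255.0 mm
M = 122 kN-m = 122000000.0 N-mm
sigma = M * y / I = 122000000.0 * 255.0 / 3681065250.0
= 8.45 MPa

8.45 MPa


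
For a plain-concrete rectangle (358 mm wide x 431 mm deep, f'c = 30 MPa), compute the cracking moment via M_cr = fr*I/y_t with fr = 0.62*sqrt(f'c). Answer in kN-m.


fr = 0.62 * sqrt(30) = 0.62 * 5.4772 = 3.3959 MPa
I = 358 * 431^3 / 12 = 2388545898.17 mm^4
y_t = 215.5 mm
M_cr = fr * I / y_t = 3.3959 * 2388545898.17 / 215.5 N-mm
= 37.639 kN-m

37.639 kN-m


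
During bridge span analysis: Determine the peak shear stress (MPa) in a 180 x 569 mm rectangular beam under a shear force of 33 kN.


A = b * h = 180 * 569 = 102420 mm^2
V = 33 kN = 33000.0 N
tau_max = 1.5 * V / A = 1.5 * 33000.0 / 102420
= 0.4833 MPa

0.4833 MPa


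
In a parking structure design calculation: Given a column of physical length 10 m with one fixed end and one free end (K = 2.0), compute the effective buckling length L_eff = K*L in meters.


L_eff = K * L
= 2.0 * 10
= 20.0 m

20.0 m


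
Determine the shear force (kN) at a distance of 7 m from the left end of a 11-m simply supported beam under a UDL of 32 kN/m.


R_A = w * L / 2 = 32 * 11 / 2 = 176.0 kN
V(x) = R_A - w * x = 176.0 - 32 * 7
= -48.0 kN

-48.0 kN


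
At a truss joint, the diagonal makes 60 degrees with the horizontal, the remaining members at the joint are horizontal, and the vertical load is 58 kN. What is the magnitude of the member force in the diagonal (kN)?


At the joint, only the diagonal has a vertical component, so vertical equilibrium gives:
F * sin(60) = 58
F = 58 / sin(60)
= 58 / 0.866025
= 66.97 kN

66.97 kN


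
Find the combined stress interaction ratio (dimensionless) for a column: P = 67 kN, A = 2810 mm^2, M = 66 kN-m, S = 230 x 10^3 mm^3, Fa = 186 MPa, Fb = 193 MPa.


f_a = P / A = 67000.0 / 2810 = 23.8434 MPa
f_b = M / S = 66000000.0 / 230000.0 = 286.9565 MPa
Ratio = f_a / Fa + f_b / Fb
= 23.8434 / 186 + 286.9565 / 193
= 1.615 (dimensionless)

1.615 (dimensionless)


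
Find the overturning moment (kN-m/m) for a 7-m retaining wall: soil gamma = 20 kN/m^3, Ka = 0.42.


Pa = 0.5 * Ka * gamma * H^2
= 0.5 * 0.42 * 20 * 7^2
= 205.8 kN/m
Arm = H / 3 = 7 / 3 = 2.3333 m
Mo = Pa * arm = Pa * H / 3 = 205.8 * 7 / 3 = 480.2 kN-m/m

480.2 kN-m/m


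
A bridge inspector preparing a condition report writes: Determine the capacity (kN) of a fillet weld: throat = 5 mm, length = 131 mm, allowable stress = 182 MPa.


Strength = throat * length * allowable stress
= 5 * 131 * 182 N
= 119210 N
= 119.21 kN

119.21 kN


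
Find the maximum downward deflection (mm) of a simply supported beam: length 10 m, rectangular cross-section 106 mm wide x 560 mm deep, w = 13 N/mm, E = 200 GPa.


I = 106 * 560^3 / 12 = 1551274666.67 mm^4
L = 10000.0 mm, w = 13 N/mm, E = 200000.0 MPa
delta = 5 * w * L^4 / (384 * E * I)
= 5 * 13 * 10000.0^4 / (384 * 200000.0 * 1551274666.67)
= 5.4559 mm

5.4559 mm


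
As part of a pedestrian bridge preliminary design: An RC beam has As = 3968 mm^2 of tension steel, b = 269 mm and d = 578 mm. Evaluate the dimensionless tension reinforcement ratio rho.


rho = As / (b * d)
= 3968 / (269 * 578)
= 3968 / 155482
= 0.025521 (dimensionless)

0.025521 (dimensionless)


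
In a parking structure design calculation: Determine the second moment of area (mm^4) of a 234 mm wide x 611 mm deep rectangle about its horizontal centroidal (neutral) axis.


I = b * h^3 / 12
= 234 * 611^3 / 12
= 234 * 228099131 / 12
= 4447933054.5 mm^4

4447933054.5 mm^4


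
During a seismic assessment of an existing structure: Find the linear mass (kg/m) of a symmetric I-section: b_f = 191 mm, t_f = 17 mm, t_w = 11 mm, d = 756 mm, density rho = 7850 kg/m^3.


A_flanges = 2 * 191 * 17 = 6494 mm^2
A_web = (756 - 2 * 17) * 11 = 7942 mm^2
A_total = 6494 + 7942 = 14436 mm^2 = 0.014436 m^2
Weight = rho * A = 7850 * 0.014436 = 113.3226 kg/m

113.3226 kg/m


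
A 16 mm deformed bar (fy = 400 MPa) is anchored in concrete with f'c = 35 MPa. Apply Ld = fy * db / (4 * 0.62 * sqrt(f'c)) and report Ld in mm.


Ld = (fy * db) / (4 * 0.62 * sqrt(f'c))
= (400 * 16) / (4 * 0.62 * sqrt(35))
= 6400 / 14.6719
= 436.21 mm

436.21 mm


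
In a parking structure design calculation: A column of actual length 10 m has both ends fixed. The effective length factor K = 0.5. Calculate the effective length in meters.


L_eff = K * L
= 0.5 * 10
= 5.0 m

5.0 m


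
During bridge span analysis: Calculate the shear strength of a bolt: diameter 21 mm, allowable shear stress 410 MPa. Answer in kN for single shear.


A = pi * d^2 / 4 = pi * 21^2 / 4 = 346.3606 mm^2
V = f_v * A / 1000 = 410 * 346.3606 / 1000
= 142.0078 kN

142.0078 kN


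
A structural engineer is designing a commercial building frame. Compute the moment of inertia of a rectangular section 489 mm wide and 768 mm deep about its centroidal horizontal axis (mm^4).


I = b * h^3 / 12
= 489 * 768^3 / 12
= 489 * 452984832 / 12
= 18459131904.0 mm^4

18459131904.0 mm^4


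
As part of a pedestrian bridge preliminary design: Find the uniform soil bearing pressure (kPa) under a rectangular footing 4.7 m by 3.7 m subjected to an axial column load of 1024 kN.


A = 4.7 * 3.7 = 17.39 m^2
q = P / A = 1024 / 17.39
= 58.8844 kPa

58.8844 kPa


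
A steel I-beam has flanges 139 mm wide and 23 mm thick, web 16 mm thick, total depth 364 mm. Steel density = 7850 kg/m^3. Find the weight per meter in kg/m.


A_flanges = 2 * 139 * 23 = 6394 mm^2
A_web = (364 - 2 * 23) * 16 = 5088 mm^2
A_total = 6394 + 5088 = 11482 mm^2 = 0.011482 m^2
Weight = rho * A = 7850 * 0.011482 = 90.1337 kg/m

90.1337 kg/m


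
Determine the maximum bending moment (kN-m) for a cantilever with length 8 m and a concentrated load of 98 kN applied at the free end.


For a cantilever with a point load at the free end:
M_max = P * L = 98 * 8 = 784 kN-m

784 kN-m


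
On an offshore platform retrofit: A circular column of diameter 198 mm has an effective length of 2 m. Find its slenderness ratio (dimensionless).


Radius of gyration r = d / 4 = 198 / 4 = 49.5 mm
L_eff = 2000.0 mm
Slenderness ratio = L / r = 2000.0 / 49.5 = 40.4 (dimensionless)

40.4 (dimensionless)


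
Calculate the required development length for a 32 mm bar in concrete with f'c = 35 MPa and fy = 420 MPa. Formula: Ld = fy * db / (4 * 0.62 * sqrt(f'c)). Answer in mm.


Ld = (fy * db) / (4 * 0.62 * sqrt(f'c))
= (420 * 32) / (4 * 0.62 * sqrt(35))
= 13440 / 14.6719
= 916.04 mm

916.04 mm


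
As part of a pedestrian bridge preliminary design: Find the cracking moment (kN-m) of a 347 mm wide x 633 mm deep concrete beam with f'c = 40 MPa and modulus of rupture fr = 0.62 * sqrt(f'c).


fr = 0.62 * sqrt(40) = 0.62 * 6.3246 = 3.9212 MPa
I = 347 * 633^3 / 12 = 7334311628.25 mm^4
y_t = 316.5 mm
M_cr = fr * I / y_t = 3.9212 * 7334311628.25 / 316.5 N-mm
= 90.8672 kN-m

90.8672 kN-m


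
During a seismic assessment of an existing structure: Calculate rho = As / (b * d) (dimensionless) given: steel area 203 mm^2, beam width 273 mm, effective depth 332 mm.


rho = As / (b * d)
= 203 / (273 * 332)
= 203 / 90636
= 0.00224 (dimensionless)

0.00224 (dimensionless)


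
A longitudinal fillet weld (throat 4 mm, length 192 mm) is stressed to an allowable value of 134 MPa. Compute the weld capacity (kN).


Strength = throat * length * allowable stress
= 4 * 192 * 134 N
= 102912 N
= 102.91 kN

102.91 kN


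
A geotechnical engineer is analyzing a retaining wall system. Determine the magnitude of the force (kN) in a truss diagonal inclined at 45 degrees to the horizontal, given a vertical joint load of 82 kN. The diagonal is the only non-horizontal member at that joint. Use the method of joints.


At the joint, only the diagonal has a vertical component, so vertical equilibrium gives:
F * sin(45) = 82
F = 82 / sin(45)
= 82 / 0.707107
= 115.97 kN

115.97 kN


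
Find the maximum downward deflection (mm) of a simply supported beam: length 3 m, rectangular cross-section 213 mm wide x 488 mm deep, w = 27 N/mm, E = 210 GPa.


I = 213 * 488^3 / 12 = 2062803328.0 mm^4
L = 3000.0 mm, w = 27 N/mm, E = 210000.0 MPa
delta = 5 * w * L^4 / (384 * E * I)
= 5 * 27 * 3000.0^4 / (384 * 210000.0 * 2062803328.0)
= 0.0657 mm

0.0657 mm


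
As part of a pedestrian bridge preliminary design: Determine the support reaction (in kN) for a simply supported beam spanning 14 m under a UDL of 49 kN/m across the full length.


Total load = w * L = 49 * 14 = 686 kN
By symmetry, each reaction R = total / 2 = 686 / 2 = 343.0 kN

343.0 kN


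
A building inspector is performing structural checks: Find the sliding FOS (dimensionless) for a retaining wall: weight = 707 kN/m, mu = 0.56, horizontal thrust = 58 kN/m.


Resisting force = mu * W = 0.56 * 707 = 395.92 kN/m
FOS = Resisting / Driving = 395.92 / 58
= 6.8262 (dimensionless)

6.8262 (dimensionless)


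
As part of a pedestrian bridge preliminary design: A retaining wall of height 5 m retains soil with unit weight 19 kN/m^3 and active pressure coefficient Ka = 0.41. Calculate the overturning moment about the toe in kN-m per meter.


Pa = 0.5 * Ka * gamma * H^2
= 0.5 * 0.41 * 19 * 5^2
= 97.375 kN/m
Arm = H / 3 = 5 / 3 = 1.6667 m
Mo = Pa * arm = Pa * H / 3 = 97.375 * 5 / 3 = 162.2917 kN-m/m

162.2917 kN-m/m


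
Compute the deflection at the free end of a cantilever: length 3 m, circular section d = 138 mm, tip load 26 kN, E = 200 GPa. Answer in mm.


I = pi * d^4 / 64 = pi * 138^4 / 64 = 17802715.2 mm^4
L = 3000.0 mm, P = 26000.0 N, E = 200000.0 MPa
delta = P * L^3 / (3 * E * I)
= 26000.0 * 3000.0^3 / (3 * 200000.0 * 17802715.2)
= 65.7203 mm

65.7203 mm


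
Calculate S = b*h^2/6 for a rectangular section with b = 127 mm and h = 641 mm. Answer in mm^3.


S = b * h^2 / 6
= 127 * 641^2 / 6
= 127 * 410881 / 6
= 8696981.17 mm^3

8696981.17 mm^3


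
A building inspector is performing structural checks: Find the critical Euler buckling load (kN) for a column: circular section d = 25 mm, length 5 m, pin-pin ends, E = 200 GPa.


I = pi * d^4 / 64 = 19174.76 mm^4
L = 5000.0 mm
P_cr = pi^2 * E * I / L^2
= 9.8696 * 200000.0 * 19174.76 / 5000.0^2
= 1513.98 N = 1.514 kN

1.514 kN


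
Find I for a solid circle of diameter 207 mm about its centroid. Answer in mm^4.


r = d / 2 = 207 / 2 = 103.5 mm
I = pi * r^4 / 4 = pi * 103.5^4 / 4
= 90126245.71 mm^4

90126245.71 mm^4


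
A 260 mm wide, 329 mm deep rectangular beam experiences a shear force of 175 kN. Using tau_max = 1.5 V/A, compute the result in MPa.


A = b * h = 260 * 329 = 85540 mm^2
V = 175 kN = 175000.0 N
tau_max = 1.5 * V / A = 1.5 * 175000.0 / 85540
= 3.0687 MPa

3.0687 MPa


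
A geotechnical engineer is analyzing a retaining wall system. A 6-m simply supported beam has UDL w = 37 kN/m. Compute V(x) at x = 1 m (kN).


R_A = w * L / 2 = 37 * 6 / 2 = 111.0 kN
V(x) = R_A - w * x = 111.0 - 37 * 1
= 74.0 kN

74.0 kN


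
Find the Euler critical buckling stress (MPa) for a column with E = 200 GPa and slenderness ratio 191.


sigma_cr = pi^2 * E / lambda^2
= 9.8696 * 200000.0 / 191^2
= 9.8696 * 200000.0 / 36481
= 54.1082 MPa

54.1082 MPa


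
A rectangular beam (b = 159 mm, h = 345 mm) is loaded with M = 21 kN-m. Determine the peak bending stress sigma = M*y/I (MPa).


I = b * h^3 / 12 = 159 * 345^3 / 12 = 544093031.25 mm^4
y = h / 2 = 345 / 2 = 172.5 mm
M = 21 kN-m = 21000000.0 N-mm
sigma = M * y / I = 21000000.0 * 172.5 / 544093031.25
= 6.66 MPa

6.66 MPa


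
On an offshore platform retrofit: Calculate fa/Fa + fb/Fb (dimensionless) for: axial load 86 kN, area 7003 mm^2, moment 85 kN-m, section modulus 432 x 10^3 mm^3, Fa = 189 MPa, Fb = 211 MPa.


f_a = P / A = 86000.0 / 7003 = 12.2805 MPa
f_b = M / S = 85000000.0 / 432000.0 = 196.7593 MPa
Ratio = f_a / Fa + f_b / Fb
= 12.2805 / 189 + 196.7593 / 211
= 0.9975 (dimensionless)

0.9975 (dimensionless)


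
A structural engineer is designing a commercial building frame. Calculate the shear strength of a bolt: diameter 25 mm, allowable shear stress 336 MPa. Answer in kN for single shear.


A = pi * d^2 / 4 = pi * 25^2 / 4 = 490.8739 mm^2
V = f_v * A / 1000 = 336 * 490.8739 / 1000
= 164.9336 kN

164.9336 kN


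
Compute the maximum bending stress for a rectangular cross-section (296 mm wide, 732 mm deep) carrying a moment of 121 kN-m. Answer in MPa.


I = b * h^3 / 12 = 296 * 732^3 / 12 = 9674838144.0 mm^4
y = h / 2 = 732 / 2 = 366.0 mm
M = 121 kN-m = 121000000.0 N-mm
sigma = M * y / I = 121000000.0 * 366.0 / 9674838144.0
= 4.58 MPa

4.58 MPa


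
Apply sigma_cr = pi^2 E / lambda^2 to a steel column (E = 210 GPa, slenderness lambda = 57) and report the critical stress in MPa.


sigma_cr = pi^2 * E / lambda^2
= 9.8696 * 210000.0 / 57^2
= 9.8696 * 210000.0 / 3249
= 637.9246 MPa

637.9246 MPa


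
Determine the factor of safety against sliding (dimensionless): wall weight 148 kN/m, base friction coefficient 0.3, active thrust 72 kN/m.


Resisting force = mu * W = 0.3 * 148 = 44.4 kN/m
FOS = Resisting / Driving = 44.4 / 72
= 0.6167 (dimensionless)

0.6167 (dimensionless)


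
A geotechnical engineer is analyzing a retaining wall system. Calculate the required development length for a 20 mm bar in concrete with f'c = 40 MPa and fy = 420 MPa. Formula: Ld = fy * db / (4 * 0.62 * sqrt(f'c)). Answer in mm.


Ld = (fy * db) / (4 * 0.62 * sqrt(f'c))
= (420 * 20) / (4 * 0.62 * sqrt(40))
= 8400 / 15.6849
= 535.55 mm

535.55 mm


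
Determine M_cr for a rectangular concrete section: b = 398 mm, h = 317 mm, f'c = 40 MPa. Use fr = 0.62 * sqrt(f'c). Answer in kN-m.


fr = 0.62 * sqrt(40) = 0.62 * 6.3246 = 3.9212 MPa
I = 398 * 317^3 / 12 = 1056524597.83 mm^4
y_t = 158.5 mm
M_cr = fr * I / y_t = 3.9212 * 1056524597.83 / 158.5 N-mm
= 26.138 kN-m

26.138 kN-m


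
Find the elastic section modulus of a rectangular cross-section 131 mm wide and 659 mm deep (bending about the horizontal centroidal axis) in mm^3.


S = b * h^2 / 6
= 131 * 659^2 / 6
= 131 * 434281 / 6
= 9481801.83 mm^3

9481801.83 mm^3


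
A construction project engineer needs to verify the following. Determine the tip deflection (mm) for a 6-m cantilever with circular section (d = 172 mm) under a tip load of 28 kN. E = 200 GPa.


I = pi * d^4 / 64 = pi * 172^4 / 64 = 42961920.42 mm^4
L = 6000.0 mm, P = 28000.0 N, E = 200000.0 MPa
delta = P * L^3 / (3 * E * I)
= 28000.0 * 6000.0^3 / (3 * 200000.0 * 42961920.42)
= 234.6264 mm

234.6264 mm


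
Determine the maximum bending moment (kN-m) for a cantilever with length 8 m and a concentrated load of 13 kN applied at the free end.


For a cantilever with a point load at the free end:
M_max = P * L = 13 * 8 = 104 kN-m

104 kN-m


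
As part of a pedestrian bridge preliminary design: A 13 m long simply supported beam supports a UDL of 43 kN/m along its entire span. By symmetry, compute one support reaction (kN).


Total load = w * L = 43 * 13 = 559 kN
By symmetry, each reaction R = total / 2 = 559 / 2 = 279.5 kN

279.5 kN


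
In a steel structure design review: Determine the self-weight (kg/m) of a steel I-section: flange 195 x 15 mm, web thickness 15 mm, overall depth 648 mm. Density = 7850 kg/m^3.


A_flanges = 2 * 195 * 15 = 5850 mm^2
A_web = (648 - 2 * 15) * 15 = 9270 mm^2
A_total = 5850 + 9270 = 15120 mm^2 = 0.015120 m^2
Weight = rho * A = 7850 * 0.015120 = 118.692 kg/m

118.692 kg/m


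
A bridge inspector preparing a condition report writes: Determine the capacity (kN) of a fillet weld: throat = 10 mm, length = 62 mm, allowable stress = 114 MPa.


Strength = throat * length * allowable stress
= 10 * 62 * 114 N
= 70680 N
= 70.68 kN

70.68 kN


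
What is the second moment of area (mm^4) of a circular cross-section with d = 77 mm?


r = d / 2 = 77 / 2 = 38.5 mm
I = pi * r^4 / 4 = pi * 38.5^4 / 4
= 1725570.86 mm^4

1725570.86 mm^4


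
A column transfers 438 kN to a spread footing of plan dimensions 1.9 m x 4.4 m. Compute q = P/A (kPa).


A = 1.9 * 4.4 = 8.36 m^2
q = P / A = 438 / 8.36
= 52.3923 kPa

52.3923 kPa


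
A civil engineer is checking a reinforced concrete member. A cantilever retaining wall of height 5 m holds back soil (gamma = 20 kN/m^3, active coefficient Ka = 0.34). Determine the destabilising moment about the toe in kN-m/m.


Pa = 0.5 * Ka * gamma * H^2
= 0.5 * 0.34 * 20 * 5^2
= 85.0 kN/m
Arm = H / 3 = 5 / 3 = 1.6667 m
Mo = Pa * arm = Pa * H / 3 = 85.0 * 5 / 3 = 141.6667 kN-m/m

141.6667 kN-m/m


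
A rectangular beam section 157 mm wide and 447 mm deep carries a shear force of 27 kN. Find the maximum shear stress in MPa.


A = b * h = 157 * 447 = 70179 mm^2
V = 27 kN = 27000.0 N
tau_max = 1.5 * V / A = 1.5 * 27000.0 / 70179
= 0.5771 MPa

0.5771 MPa


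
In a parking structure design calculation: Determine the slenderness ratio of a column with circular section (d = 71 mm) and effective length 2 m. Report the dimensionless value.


Radius of gyration r = d / 4 = 71 / 4 = 17.75 mm
L_eff = 2000.0 mm
Slenderness ratio = L / r = 2000.0 / 17.75 = 112.68 (dimensionless)

112.68 (dimensionless)


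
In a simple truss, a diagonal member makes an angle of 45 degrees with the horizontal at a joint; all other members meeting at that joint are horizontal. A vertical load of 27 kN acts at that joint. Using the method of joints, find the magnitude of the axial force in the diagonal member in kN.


At the joint, only the diagonal has a vertical component, so vertical equilibrium gives:
F * sin(45) = 27
F = 27 / sin(45)
= 27 / 0.707107
= 38.18 kN

38.18 kN


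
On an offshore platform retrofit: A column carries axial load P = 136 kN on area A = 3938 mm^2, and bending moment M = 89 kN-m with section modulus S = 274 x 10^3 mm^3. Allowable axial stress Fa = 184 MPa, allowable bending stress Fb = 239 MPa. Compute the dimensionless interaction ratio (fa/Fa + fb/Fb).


f_a = P / A = 136000.0 / 3938 = 34.5353 MPa
f_b = M / S = 89000000.0 / 274000.0 = 324.8175 MPa
Ratio = f_a / Fa + f_b / Fb
= 34.5353 / 184 + 324.8175 / 239
= 1.5468 (dimensionless)

1.5468 (dimensionless)


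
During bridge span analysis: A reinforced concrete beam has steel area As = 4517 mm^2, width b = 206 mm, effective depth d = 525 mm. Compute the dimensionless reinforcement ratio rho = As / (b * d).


rho = As / (b * d)
= 4517 / (206 * 525)
= 4517 / 108150
= 0.041766 (dimensionless)

0.041766 (dimensionless)


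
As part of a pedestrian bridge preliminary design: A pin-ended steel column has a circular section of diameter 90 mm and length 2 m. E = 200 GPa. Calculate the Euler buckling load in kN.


I = pi * d^4 / 64 = 3220623.34 mm^4
L = 2000.0 mm
P_cr = pi^2 * E * I / L^2
= 9.8696 * 200000.0 * 3220623.34 / 2000.0^2
= 1589313.92 N = 1589.3139 kN

1589.3139 kN


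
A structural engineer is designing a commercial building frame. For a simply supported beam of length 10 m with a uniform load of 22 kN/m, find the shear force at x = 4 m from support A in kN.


R_A = w * L / 2 = 22 * 10 / 2 = 110.0 kN
V(x) = R_A - w * x = 110.0 - 22 * 4
= 22.0 kN

22.0 kN


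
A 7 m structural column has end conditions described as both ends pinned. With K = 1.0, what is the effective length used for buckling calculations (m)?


L_eff = K * L
= 1.0 * 7
= 7.0 m

7.0 m


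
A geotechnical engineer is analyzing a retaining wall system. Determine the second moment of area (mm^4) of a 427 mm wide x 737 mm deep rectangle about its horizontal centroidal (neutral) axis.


I = b * h^3 / 12
= 427 * 737^3 / 12
= 427 * 400315553 / 12
= 14244561760.92 mm^4

14244561760.92 mm^4


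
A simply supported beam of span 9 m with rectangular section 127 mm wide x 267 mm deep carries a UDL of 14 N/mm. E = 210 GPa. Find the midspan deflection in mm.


I = 127 * 267^3 / 12 = 201444891.75 mm^4
L = 9000.0 mm, w = 14 N/mm, E = 210000.0 MPa
delta = 5 * w * L^4 / (384 * E * I)
= 5 * 14 * 9000.0^4 / (384 * 210000.0 * 201444891.75)
= 28.2723 mm

28.2723 mm


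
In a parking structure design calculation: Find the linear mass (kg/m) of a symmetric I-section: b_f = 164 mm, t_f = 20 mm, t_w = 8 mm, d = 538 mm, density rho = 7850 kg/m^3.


A_flanges = 2 * 164 * 20 = 6560 mm^2
A_web = (538 - 2 * 20) * 8 = 3984 mm^2
A_total = 6560 + 3984 = 10544 mm^2 = 0.010544 m^2
Weight = rho * A = 7850 * 0.010544 = 82.7704 kg/m

82.7704 kg/m


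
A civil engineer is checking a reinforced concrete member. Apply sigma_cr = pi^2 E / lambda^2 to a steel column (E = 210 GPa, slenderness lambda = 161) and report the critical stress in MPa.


sigma_cr = pi^2 * E / lambda^2
= 9.8696 * 210000.0 / 161^2
= 9.8696 * 210000.0 / 25921
= 79.959 MPa

79.959 MPa


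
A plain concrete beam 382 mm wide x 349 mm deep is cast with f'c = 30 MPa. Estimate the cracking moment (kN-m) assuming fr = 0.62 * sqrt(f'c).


fr = 0.62 * sqrt(30) = 0.62 * 5.4772 = 3.3959 MPa
I = 382 * 349^3 / 12 = 1353188809.83 mm^4
y_t = 174.5 mm
M_cr = fr * I / y_t = 3.3959 * 1353188809.83 / 174.5 N-mm
= 26.3339 kN-m

26.3339 kN-m
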